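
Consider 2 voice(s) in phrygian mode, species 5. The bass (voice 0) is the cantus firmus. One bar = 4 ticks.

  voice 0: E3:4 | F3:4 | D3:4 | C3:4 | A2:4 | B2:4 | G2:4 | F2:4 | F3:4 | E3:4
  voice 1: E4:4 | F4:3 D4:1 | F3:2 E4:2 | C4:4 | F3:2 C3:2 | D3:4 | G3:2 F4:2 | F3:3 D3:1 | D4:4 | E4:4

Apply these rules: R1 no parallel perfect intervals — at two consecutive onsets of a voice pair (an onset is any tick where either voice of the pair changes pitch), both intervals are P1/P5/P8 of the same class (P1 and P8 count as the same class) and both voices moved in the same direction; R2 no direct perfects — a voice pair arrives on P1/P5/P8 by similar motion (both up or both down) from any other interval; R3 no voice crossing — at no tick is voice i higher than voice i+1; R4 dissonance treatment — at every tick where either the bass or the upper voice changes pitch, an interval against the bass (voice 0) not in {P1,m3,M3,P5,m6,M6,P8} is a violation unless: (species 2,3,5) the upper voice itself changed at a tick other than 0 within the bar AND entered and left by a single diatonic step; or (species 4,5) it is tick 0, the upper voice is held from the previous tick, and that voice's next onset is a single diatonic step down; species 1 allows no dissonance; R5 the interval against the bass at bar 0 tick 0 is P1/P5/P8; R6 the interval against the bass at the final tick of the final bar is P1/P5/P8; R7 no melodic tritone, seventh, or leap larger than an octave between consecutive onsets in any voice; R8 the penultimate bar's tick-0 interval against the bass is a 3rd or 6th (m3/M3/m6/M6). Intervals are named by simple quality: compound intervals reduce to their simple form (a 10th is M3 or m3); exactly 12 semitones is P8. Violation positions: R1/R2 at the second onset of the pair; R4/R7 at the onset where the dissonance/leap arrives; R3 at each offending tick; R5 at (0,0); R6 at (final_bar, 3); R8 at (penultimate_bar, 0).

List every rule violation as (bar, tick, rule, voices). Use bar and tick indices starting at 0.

bar 0: v0=E3 v1=E4 downbeat P8
bar 1: v0=F3 v1=F4 downbeat P8
bar 2: v0=D3 v1=F3 downbeat m3
bar 3: v0=C3 v1=C4 downbeat P8
bar 4: v0=A2 v1=F3 downbeat m6
bar 5: v0=B2 v1=D3 downbeat m3
bar 6: v0=G2 v1=G3 downbeat P8
bar 7: v0=F2 v1=F3 downbeat P8
bar 8: v0=F3 v1=D4 downbeat M6
bar 9: v0=E3 v1=E4 downbeat P8
  -> R1 @ bar 1 tick 0 v(0, 1): E3/E4 P8 -> F3/F4 P8 similar
  -> R4 @ bar 2 tick 2 v(0, 1): D3/E4 M2 untreated
  -> R7 @ bar 2 tick 2 v(1,): F3->E4 leap 11st
  -> R2 @ bar 3 tick 0 v(0, 1): D3/E4 M2 -> C3/C4 P8 similar
  -> R4 @ bar 6 tick 2 v(0, 1): G2/F4 m7 untreated
  -> R7 @ bar 6 tick 2 v(1,): G3->F4 leap 10st
  -> R2 @ bar 7 tick 0 v(0, 1): G2/F4 m7 -> F2/F3 P8 similar

(1, 0, R1, (0, 1))
(2, 2, R4, (0, 1))
(2, 2, R7, (1,))
(3, 0, R2, (0, 1))
(6, 2, R4, (0, 1))
(6, 2, R7, (1,))
(7, 0, R2, (0, 1))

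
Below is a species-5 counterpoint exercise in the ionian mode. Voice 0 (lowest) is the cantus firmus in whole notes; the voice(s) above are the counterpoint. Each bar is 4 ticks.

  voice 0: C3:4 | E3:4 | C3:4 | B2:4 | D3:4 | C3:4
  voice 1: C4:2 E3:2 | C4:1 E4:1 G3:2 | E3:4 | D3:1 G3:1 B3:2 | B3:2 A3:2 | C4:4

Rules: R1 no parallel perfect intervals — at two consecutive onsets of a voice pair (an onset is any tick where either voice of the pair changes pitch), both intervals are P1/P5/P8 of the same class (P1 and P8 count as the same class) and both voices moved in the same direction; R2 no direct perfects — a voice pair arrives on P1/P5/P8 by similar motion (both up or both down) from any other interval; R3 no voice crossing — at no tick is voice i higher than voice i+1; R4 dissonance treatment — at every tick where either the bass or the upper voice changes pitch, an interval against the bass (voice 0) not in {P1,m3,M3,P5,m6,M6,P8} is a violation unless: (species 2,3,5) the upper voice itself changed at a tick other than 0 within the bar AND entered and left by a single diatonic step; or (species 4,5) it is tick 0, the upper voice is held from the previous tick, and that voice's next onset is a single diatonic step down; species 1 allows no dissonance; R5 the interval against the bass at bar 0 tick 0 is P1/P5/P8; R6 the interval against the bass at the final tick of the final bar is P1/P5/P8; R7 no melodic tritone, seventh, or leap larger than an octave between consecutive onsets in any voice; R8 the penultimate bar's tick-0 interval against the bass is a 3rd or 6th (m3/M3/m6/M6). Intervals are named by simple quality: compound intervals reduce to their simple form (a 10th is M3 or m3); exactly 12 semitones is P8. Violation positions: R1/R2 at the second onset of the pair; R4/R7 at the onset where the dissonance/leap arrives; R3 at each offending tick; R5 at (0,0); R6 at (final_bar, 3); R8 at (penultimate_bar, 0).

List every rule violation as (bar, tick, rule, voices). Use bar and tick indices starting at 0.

No violations across 6 bars (C3..C3 vs C4..C4).

bar 0: v0=C3 v1=C4 downbeat P8
bar 1: v0=E3 v1=C4 downbeat m6
bar 2: v0=C3 v1=E3 downbeat M3
bar 3: v0=B2 v1=D3 downbeat m3
bar 4: v0=D3 v1=B3 downbeat M6
bar 5: v0=C3 v1=C4 downbeat P8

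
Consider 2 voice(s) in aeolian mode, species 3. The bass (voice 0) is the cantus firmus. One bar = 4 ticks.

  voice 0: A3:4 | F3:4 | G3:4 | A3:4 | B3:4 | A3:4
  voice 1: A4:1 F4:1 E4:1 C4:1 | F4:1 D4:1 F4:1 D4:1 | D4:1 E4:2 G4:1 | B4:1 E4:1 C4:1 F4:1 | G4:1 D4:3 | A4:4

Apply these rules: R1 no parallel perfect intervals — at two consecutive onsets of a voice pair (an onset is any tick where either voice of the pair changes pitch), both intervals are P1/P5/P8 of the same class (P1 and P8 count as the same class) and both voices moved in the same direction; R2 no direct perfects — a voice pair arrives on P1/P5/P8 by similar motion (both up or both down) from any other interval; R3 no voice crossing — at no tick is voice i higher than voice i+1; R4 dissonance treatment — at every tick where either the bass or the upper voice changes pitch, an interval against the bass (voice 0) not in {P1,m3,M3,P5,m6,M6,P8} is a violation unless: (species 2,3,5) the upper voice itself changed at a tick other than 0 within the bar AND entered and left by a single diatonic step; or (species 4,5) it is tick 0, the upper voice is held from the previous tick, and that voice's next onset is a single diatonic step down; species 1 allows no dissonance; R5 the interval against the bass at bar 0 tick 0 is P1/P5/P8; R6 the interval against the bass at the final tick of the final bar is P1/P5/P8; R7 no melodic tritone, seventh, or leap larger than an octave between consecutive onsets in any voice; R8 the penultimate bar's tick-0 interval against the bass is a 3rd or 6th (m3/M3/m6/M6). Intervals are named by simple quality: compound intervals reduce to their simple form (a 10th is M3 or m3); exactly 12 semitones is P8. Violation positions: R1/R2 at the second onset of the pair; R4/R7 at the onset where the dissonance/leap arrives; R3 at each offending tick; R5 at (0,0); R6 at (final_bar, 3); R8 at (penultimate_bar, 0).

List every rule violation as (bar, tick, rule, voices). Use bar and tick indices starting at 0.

(3, 0, R4, (0, 1))

bar 0: v0=A3 v1=A4 downbeat P8
bar 1: v0=F3 v1=F4 downbeat P8
bar 2: v0=G3 v1=D4 downbeat P5
bar 3: v0=A3 v1=B4 downbeat M2
bar 4: v0=B3 v1=G4 downbeat m6
bar 5: v0=A3 v1=A4 downbeat P8
  -> R4 @ bar 3 tick 0 v(0, 1): A3/B4 M2 untreated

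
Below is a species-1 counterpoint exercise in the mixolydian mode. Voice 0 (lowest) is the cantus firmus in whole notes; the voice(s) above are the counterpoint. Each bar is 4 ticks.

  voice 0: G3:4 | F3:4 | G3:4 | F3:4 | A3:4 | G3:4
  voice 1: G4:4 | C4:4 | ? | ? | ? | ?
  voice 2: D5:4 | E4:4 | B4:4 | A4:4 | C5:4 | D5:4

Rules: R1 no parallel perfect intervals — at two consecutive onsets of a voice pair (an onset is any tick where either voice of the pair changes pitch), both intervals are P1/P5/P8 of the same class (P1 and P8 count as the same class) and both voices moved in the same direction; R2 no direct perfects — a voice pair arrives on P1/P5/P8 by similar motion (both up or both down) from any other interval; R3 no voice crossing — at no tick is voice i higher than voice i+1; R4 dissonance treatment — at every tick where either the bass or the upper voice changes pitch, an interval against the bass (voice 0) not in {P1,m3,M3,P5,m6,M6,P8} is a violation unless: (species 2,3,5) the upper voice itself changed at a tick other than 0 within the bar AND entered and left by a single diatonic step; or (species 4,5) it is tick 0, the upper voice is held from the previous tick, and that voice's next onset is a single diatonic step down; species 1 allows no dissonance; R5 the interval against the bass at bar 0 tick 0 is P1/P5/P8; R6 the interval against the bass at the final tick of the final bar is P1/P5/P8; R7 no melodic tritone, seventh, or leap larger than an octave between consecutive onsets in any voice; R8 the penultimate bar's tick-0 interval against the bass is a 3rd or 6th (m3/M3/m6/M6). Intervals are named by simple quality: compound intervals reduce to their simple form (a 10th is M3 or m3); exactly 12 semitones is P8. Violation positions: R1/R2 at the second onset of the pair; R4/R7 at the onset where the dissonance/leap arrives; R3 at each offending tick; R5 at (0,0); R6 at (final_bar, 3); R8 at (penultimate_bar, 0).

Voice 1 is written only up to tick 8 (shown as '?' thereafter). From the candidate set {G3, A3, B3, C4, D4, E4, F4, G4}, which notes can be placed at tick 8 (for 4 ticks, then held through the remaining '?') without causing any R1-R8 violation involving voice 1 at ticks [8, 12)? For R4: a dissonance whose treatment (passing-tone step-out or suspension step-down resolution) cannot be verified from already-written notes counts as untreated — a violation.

G3: legal
A3: violates R4
B3: legal
C4: violates R4
D4: violates R1
E4: violates R2
F4: violates R4
G4: violates R2

{B3, G3}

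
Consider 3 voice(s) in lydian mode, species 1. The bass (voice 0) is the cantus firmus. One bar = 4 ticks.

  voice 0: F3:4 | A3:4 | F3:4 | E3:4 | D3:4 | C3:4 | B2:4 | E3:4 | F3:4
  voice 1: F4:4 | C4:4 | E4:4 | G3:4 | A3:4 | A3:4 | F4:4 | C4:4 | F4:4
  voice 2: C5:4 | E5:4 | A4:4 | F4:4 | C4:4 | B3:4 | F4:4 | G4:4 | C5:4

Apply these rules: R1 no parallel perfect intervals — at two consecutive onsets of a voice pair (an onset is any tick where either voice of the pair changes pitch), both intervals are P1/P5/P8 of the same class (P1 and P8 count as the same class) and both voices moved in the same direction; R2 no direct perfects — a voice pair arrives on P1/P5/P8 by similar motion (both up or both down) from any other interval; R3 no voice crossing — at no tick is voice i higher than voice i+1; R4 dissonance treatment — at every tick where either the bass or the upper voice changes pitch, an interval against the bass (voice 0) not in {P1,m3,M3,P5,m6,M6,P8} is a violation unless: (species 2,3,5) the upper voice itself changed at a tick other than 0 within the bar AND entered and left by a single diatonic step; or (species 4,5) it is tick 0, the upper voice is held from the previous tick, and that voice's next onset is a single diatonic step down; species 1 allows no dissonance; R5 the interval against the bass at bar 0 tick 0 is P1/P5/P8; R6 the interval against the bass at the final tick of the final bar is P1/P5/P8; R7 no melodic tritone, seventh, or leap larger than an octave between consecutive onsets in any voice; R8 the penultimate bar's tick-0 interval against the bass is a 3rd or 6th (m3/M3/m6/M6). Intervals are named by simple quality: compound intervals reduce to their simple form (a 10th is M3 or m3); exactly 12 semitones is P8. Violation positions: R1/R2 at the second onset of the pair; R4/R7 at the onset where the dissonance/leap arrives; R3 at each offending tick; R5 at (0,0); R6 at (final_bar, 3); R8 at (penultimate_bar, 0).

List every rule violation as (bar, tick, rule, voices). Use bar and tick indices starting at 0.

bar 0: v0=F3 v1=F4 v2=C5 downbeat P5
bar 1: v0=A3 v1=C4 v2=E5 downbeat P5
bar 2: v0=F3 v1=E4 v2=A4 downbeat M3
bar 3: v0=E3 v1=G3 v2=F4 downbeat m2
bar 4: v0=D3 v1=A3 v2=C4 downbeat m7
bar 5: v0=C3 v1=A3 v2=B3 downbeat M7
bar 6: v0=B2 v1=F4 v2=F4 downbeat TT
bar 7: v0=E3 v1=C4 v2=G4 downbeat m3
bar 8: v0=F3 v1=F4 v2=C5 downbeat P5
  -> R1 @ bar 1 tick 0 v(0, 2): F3/C5 P5 -> A3/E5 P5 similar
  -> R4 @ bar 2 tick 0 v(0, 1): F3/E4 M7 untreated
  -> R4 @ bar 3 tick 0 v(0, 2): E3/F4 m2 untreated
  -> R4 @ bar 4 tick 0 v(0, 2): D3/C4 m7 untreated
  -> R4 @ bar 5 tick 0 v(0, 2): C3/B3 M7 untreated
  -> R2 @ bar 6 tick 0 v(1, 2): A3/B3 M2 -> F4/F4 P1 similar
  -> R4 @ bar 6 tick 0 v(0, 1): B2/F4 TT untreated
  -> R4 @ bar 6 tick 0 v(0, 2): B2/F4 TT untreated
  -> R7 @ bar 6 tick 0 v(2,): B3->F4 leap 6st
  -> R1 @ bar 8 tick 0 v(1, 2): C4/G4 P5 -> F4/C5 P5 similar
  -> R2 @ bar 8 tick 0 v(0, 1): E3/C4 m6 -> F3/F4 P8 similar
  -> R2 @ bar 8 tick 0 v(0, 2): E3/G4 m3 -> F3/C5 P5 similar

(1, 0, R1, (0, 2))
(2, 0, R4, (0, 1))
(3, 0, R4, (0, 2))
(4, 0, R4, (0, 2))
(5, 0, R4, (0, 2))
(6, 0, R2, (1, 2))
(6, 0, R4, (0, 1))
(6, 0, R4, (0, 2))
(6, 0, R7, (2,))
(8, 0, R1, (1, 2))
(8, 0, R2, (0, 1))
(8, 0, R2, (0, 2))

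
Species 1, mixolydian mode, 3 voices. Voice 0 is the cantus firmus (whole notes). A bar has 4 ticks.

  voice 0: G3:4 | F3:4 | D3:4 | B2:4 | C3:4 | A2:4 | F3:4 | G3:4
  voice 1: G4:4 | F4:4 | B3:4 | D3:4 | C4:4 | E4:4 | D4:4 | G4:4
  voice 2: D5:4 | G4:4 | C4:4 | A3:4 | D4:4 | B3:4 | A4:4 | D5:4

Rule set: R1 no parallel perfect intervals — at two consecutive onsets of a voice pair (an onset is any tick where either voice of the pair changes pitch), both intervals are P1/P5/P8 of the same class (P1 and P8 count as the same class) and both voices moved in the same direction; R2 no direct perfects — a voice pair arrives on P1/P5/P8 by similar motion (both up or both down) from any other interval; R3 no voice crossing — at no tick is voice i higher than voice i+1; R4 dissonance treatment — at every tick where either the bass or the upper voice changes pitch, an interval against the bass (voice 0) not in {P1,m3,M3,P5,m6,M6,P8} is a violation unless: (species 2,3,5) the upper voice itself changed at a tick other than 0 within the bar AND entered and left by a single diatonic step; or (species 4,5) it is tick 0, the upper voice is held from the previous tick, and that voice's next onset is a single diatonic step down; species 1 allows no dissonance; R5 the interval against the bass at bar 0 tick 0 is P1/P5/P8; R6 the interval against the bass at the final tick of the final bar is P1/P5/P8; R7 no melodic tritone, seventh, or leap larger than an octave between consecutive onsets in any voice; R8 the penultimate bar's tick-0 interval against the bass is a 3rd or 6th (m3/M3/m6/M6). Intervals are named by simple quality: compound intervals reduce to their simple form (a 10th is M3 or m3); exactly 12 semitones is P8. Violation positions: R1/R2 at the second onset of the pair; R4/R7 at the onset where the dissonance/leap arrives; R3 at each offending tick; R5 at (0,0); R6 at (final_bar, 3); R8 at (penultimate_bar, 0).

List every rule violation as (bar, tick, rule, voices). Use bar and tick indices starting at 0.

(1, 0, R1, (0, 1))
(1, 0, R4, (0, 2))
(2, 0, R4, (0, 2))
(2, 0, R7, (1,))
(3, 0, R2, (1, 2))
(3, 0, R4, (0, 2))
(4, 0, R2, (0, 1))
(4, 0, R4, (0, 2))
(4, 0, R7, (1,))
(5, 0, R3, (1, 2))
(5, 0, R4, (0, 2))
(5, 1, R3, (1, 2))
(5, 2, R3, (1, 2))
(5, 3, R3, (1, 2))
(6, 0, R7, (2,))
(7, 0, R1, (1, 2))
(7, 0, R2, (0, 1))
(7, 0, R2, (0, 2))

bar 0: v0=G3 v1=G4 v2=D5 downbeat P5
bar 1: v0=F3 v1=F4 v2=G4 downbeat M2
bar 2: v0=D3 v1=B3 v2=C4 downbeat m7
bar 3: v0=B2 v1=D3 v2=A3 downbeat m7
bar 4: v0=C3 v1=C4 v2=D4 downbeat M2
bar 5: v0=A2 v1=E4 v2=B3 downbeat M2
bar 6: v0=F3 v1=D4 v2=A4 downbeat M3
bar 7: v0=G3 v1=G4 v2=D5 downbeat P5
  -> R1 @ bar 1 tick 0 v(0, 1): G3/G4 P8 -> F3/F4 P8 similar
  -> R4 @ bar 1 tick 0 v(0, 2): F3/G4 M2 untreated
  -> R4 @ bar 2 tick 0 v(0, 2): D3/C4 m7 untreated
  -> R7 @ bar 2 tick 0 v(1,): F4->B3 leap 6st
  -> R2 @ bar 3 tick 0 v(1, 2): B3/C4 m2 -> D3/A3 P5 similar
  -> R4 @ bar 3 tick 0 v(0, 2): B2/A3 m7 untreated
  -> R2 @ bar 4 tick 0 v(0, 1): B2/D3 m3 -> C3/C4 P8 similar
  -> R4 @ bar 4 tick 0 v(0, 2): C3/D4 M2 untreated
  -> R7 @ bar 4 tick 0 v(1,): D3->C4 leap 10st
  -> R3 @ bar 5 tick 0 v(1, 2): E4 above B3
  -> R4 @ bar 5 tick 0 v(0, 2): A2/B3 M2 untreated
  -> R3 @ bar 5 tick 1 v(1, 2): E4 above B3
  -> R3 @ bar 5 tick 2 v(1, 2): E4 above B3
  -> R3 @ bar 5 tick 3 v(1, 2): E4 above B3
  -> R7 @ bar 6 tick 0 v(2,): B3->A4 leap 10st
  -> R1 @ bar 7 tick 0 v(1, 2): D4/A4 P5 -> G4/D5 P5 similar
  -> R2 @ bar 7 tick 0 v(0, 1): F3/D4 M6 -> G3/G4 P8 similar
  -> R2 @ bar 7 tick 0 v(0, 2): F3/A4 M3 -> G3/D5 P5 similar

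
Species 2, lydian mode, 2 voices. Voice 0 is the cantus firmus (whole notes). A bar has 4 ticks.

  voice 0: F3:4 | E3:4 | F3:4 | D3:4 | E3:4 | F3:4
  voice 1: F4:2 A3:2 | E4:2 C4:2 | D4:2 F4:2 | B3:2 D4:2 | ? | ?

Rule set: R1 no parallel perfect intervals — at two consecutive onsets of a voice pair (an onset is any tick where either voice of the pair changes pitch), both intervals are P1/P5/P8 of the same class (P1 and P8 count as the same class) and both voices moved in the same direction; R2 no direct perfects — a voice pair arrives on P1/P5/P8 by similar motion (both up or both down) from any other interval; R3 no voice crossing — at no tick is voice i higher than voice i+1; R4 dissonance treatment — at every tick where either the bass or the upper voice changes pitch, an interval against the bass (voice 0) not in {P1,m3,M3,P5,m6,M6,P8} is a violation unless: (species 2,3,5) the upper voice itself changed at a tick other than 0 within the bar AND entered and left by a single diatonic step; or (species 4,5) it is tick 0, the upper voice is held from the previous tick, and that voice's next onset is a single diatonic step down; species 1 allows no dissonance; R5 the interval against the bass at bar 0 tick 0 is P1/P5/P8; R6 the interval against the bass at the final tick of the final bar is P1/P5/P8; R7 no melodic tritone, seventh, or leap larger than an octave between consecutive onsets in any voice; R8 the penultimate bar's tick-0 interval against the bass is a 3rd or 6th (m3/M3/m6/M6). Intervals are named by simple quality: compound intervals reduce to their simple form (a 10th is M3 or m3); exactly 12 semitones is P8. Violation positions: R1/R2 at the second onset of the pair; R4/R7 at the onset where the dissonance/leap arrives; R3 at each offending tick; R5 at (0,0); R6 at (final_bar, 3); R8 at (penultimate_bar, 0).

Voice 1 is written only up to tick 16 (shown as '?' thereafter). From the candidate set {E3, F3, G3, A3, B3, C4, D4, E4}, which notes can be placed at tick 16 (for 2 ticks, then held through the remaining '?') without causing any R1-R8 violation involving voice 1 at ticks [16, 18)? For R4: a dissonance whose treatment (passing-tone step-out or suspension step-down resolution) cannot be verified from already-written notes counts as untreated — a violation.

{C4, G3}

E3: violates R7,R8
F3: violates R4,R8
G3: legal
A3: violates R4,R8
B3: violates R8
C4: legal
D4: violates R4,R8
E4: violates R1,R8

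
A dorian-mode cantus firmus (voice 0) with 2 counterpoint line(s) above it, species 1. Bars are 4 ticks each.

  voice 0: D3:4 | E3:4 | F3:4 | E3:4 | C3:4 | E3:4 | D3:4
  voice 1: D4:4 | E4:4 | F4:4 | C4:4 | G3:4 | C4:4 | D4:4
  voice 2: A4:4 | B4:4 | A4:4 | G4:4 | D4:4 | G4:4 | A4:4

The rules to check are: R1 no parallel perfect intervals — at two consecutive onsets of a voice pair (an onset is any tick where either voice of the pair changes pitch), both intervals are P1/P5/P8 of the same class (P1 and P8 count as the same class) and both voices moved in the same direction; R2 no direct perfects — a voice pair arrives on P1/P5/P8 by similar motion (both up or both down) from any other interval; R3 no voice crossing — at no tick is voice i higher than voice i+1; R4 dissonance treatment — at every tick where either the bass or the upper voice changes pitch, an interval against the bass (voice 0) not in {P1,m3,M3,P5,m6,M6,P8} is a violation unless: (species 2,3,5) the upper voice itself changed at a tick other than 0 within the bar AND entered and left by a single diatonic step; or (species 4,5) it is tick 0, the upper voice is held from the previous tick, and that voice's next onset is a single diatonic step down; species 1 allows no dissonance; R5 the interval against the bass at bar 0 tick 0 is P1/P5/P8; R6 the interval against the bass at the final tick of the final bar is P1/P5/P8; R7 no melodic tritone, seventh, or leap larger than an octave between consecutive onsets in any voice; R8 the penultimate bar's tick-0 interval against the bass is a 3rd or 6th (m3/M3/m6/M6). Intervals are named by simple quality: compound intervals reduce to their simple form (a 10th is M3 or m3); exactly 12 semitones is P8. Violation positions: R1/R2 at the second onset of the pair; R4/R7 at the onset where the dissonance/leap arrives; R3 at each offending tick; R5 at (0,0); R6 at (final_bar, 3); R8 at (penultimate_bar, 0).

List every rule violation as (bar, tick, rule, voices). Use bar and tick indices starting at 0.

bar 0: v0=D3 v1=D4 v2=A4 downbeat P5
bar 1: v0=E3 v1=E4 v2=B4 downbeat P5
bar 2: v0=F3 v1=F4 v2=A4 downbeat M3
bar 3: v0=E3 v1=C4 v2=G4 downbeat m3
bar 4: v0=C3 v1=G3 v2=D4 downbeat M2
bar 5: v0=E3 v1=C4 v2=G4 downbeat m3
bar 6: v0=D3 v1=D4 v2=A4 downbeat P5
  -> R1 @ bar 1 tick 0 v(0, 1): D3/D4 P8 -> E3/E4 P8 similar
  -> R1 @ bar 1 tick 0 v(0, 2): D3/A4 P5 -> E3/B4 P5 similar
  -> R1 @ bar 1 tick 0 v(1, 2): D4/A4 P5 -> E4/B4 P5 similar
  -> R1 @ bar 2 tick 0 v(0, 1): E3/E4 P8 -> F3/F4 P8 similar
  -> R2 @ bar 3 tick 0 v(1, 2): F4/A4 M3 -> C4/G4 P5 similar
  -> R1 @ bar 4 tick 0 v(1, 2): C4/G4 P5 -> G3/D4 P5 similar
  -> R2 @ bar 4 tick 0 v(0, 1): E3/C4 m6 -> C3/G3 P5 similar
  -> R4 @ bar 4 tick 0 v(0, 2): C3/D4 M2 untreated
  -> R1 @ bar 5 tick 0 v(1, 2): G3/D4 P5 -> C4/G4 P5 similar
  -> R1 @ bar 6 tick 0 v(1, 2): C4/G4 P5 -> D4/A4 P5 similar

(1, 0, R1, (0, 1))
(1, 0, R1, (0, 2))
(1, 0, R1, (1, 2))
(2, 0, R1, (0, 1))
(3, 0, R2, (1, 2))
(4, 0, R1, (1, 2))
(4, 0, R2, (0, 1))
(4, 0, R4, (0, 2))
(5, 0, R1, (1, 2))
(6, 0, R1, (1, 2))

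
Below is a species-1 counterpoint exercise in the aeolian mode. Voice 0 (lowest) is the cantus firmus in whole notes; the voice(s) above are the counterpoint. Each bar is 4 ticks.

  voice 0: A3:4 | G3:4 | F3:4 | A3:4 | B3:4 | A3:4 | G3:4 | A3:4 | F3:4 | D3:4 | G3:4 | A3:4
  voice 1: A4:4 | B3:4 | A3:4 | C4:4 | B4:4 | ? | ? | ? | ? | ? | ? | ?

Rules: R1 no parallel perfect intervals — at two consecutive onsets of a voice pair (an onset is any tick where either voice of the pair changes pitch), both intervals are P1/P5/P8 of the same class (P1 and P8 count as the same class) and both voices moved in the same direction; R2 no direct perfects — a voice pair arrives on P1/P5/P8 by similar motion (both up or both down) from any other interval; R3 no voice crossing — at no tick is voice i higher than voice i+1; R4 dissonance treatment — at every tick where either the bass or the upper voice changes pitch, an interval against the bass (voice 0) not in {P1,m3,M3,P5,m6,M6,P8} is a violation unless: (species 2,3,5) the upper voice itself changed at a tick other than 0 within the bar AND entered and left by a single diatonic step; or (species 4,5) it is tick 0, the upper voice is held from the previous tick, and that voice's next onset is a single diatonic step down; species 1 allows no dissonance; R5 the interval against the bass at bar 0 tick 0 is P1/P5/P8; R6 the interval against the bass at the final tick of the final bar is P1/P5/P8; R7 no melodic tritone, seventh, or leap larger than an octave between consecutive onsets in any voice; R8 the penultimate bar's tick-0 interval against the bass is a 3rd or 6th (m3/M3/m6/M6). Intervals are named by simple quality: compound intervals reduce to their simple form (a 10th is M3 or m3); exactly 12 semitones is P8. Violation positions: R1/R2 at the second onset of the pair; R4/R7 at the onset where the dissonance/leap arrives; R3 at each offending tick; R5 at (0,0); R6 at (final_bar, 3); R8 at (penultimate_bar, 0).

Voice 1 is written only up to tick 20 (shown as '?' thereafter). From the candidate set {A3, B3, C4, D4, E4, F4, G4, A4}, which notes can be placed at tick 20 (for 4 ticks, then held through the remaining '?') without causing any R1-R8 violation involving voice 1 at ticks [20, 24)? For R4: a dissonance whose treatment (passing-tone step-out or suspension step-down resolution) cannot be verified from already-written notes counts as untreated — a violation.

{}

A3: violates R1,R7
B3: violates R4
C4: violates R7
D4: violates R4
E4: violates R2
F4: violates R7
G4: violates R4
A4: violates R1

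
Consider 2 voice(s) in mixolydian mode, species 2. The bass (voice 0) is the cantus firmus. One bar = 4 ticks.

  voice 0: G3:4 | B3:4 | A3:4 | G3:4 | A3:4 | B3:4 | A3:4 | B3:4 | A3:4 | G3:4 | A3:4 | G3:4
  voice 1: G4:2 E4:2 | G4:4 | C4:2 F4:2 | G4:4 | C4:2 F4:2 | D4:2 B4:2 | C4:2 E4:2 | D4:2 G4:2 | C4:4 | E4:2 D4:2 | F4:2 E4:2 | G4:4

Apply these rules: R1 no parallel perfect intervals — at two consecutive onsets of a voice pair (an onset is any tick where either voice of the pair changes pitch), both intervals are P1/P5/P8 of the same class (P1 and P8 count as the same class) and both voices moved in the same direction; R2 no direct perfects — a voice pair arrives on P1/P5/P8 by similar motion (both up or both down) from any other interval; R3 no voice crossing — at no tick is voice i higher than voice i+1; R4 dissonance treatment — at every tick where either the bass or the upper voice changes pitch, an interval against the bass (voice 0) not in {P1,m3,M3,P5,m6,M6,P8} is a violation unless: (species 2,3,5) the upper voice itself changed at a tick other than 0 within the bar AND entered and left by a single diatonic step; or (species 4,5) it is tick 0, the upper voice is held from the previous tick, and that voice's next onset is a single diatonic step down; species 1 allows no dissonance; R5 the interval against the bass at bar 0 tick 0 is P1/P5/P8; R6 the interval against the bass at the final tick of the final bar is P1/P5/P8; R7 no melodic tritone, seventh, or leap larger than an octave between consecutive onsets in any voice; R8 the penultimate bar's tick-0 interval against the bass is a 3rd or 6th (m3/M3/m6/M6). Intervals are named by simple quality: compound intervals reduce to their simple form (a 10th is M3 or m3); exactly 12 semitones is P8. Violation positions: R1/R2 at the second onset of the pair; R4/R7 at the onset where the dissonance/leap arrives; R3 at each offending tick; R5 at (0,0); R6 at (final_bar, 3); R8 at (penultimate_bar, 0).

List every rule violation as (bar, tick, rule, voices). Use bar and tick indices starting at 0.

bar 0: v0=G3 v1=G4 downbeat P8
bar 1: v0=B3 v1=G4 downbeat m6
bar 2: v0=A3 v1=C4 downbeat m3
bar 3: v0=G3 v1=G4 downbeat P8
bar 4: v0=A3 v1=C4 downbeat m3
bar 5: v0=B3 v1=D4 downbeat m3
bar 6: v0=A3 v1=C4 downbeat m3
bar 7: v0=B3 v1=D4 downbeat m3
bar 8: v0=A3 v1=C4 downbeat m3
bar 9: v0=G3 v1=E4 downbeat M6
bar 10: v0=A3 v1=F4 downbeat m6
bar 11: v0=G3 v1=G4 downbeat P8
  -> R7 @ bar 6 tick 0 v(1,): B4->C4 leap 11st

(6, 0, R7, (1,))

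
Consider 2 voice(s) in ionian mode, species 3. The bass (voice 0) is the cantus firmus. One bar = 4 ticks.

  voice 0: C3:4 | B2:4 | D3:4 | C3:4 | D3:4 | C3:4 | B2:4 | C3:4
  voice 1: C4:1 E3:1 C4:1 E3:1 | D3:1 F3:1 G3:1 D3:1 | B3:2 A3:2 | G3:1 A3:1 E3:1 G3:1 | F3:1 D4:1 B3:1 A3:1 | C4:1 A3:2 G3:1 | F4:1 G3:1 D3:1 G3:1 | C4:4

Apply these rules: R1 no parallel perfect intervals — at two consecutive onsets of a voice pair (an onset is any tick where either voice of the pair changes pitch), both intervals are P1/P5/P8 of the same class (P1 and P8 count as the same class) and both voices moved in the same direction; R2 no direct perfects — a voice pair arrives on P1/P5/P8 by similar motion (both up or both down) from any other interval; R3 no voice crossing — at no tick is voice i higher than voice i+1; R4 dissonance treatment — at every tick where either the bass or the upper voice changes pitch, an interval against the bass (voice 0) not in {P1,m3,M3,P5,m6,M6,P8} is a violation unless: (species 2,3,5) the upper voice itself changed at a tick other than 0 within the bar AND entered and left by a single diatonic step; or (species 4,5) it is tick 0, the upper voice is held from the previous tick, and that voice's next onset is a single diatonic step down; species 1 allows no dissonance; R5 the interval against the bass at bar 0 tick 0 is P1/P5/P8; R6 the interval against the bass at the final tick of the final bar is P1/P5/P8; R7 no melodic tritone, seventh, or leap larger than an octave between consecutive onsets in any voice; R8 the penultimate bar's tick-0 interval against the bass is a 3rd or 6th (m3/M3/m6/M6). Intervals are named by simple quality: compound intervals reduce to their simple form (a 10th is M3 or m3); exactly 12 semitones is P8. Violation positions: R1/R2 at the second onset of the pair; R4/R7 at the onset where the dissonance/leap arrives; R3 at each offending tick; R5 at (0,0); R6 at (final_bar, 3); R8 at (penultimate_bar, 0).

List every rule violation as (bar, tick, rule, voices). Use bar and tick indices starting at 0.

(1, 1, R4, (0, 1))
(3, 0, R1, (0, 1))
(6, 0, R4, (0, 1))
(6, 0, R7, (1,))
(6, 0, R8, (0, 1))
(6, 1, R7, (1,))
(7, 0, R2, (0, 1))

bar 0: v0=C3 v1=C4 downbeat P8
bar 1: v0=B2 v1=D3 downbeat m3
bar 2: v0=D3 v1=B3 downbeat M6
bar 3: v0=C3 v1=G3 downbeat P5
bar 4: v0=D3 v1=F3 downbeat m3
bar 5: v0=C3 v1=C4 downbeat P8
bar 6: v0=B2 v1=F4 downbeat TT
bar 7: v0=C3 v1=C4 downbeat P8
  -> R4 @ bar 1 tick 1 v(0, 1): B2/F3 TT untreated
  -> R1 @ bar 3 tick 0 v(0, 1): D3/A3 P5 -> C3/G3 P5 similar
  -> R4 @ bar 6 tick 0 v(0, 1): B2/F4 TT untreated
  -> R7 @ bar 6 tick 0 v(1,): G3->F4 leap 10st
  -> R8 @ bar 6 tick 0 v(0, 1): penult TT not 3rd/6th
  -> R7 @ bar 6 tick 1 v(1,): F4->G3 leap 10st
  -> R2 @ bar 7 tick 0 v(0, 1): B2/G3 m6 -> C3/C4 P8 similar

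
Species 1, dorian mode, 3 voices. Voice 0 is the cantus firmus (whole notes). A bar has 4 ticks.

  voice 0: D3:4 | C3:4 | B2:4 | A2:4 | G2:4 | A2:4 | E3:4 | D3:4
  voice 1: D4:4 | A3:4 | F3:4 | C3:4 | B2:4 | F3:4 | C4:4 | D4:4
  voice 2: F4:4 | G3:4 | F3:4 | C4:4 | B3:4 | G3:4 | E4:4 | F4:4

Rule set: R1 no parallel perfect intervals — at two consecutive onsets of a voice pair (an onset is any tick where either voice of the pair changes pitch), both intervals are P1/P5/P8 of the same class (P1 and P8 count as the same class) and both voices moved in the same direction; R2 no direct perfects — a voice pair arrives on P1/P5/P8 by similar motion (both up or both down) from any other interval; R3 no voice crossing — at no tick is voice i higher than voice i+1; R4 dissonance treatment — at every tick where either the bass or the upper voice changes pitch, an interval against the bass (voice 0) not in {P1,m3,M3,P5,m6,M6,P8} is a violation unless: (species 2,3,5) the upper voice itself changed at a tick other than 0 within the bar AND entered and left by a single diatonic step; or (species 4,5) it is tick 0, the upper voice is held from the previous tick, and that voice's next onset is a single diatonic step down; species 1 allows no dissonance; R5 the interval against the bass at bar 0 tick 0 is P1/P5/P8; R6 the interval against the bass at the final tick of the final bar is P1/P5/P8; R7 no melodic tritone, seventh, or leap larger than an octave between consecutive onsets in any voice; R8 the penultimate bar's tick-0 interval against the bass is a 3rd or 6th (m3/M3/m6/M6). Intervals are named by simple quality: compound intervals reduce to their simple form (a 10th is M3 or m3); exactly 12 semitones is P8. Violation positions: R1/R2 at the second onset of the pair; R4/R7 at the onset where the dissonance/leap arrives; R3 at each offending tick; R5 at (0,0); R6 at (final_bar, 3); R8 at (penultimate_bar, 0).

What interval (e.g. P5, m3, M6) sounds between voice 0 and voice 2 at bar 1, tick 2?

P5

voice 0=C3 voice 2=G3 -> P5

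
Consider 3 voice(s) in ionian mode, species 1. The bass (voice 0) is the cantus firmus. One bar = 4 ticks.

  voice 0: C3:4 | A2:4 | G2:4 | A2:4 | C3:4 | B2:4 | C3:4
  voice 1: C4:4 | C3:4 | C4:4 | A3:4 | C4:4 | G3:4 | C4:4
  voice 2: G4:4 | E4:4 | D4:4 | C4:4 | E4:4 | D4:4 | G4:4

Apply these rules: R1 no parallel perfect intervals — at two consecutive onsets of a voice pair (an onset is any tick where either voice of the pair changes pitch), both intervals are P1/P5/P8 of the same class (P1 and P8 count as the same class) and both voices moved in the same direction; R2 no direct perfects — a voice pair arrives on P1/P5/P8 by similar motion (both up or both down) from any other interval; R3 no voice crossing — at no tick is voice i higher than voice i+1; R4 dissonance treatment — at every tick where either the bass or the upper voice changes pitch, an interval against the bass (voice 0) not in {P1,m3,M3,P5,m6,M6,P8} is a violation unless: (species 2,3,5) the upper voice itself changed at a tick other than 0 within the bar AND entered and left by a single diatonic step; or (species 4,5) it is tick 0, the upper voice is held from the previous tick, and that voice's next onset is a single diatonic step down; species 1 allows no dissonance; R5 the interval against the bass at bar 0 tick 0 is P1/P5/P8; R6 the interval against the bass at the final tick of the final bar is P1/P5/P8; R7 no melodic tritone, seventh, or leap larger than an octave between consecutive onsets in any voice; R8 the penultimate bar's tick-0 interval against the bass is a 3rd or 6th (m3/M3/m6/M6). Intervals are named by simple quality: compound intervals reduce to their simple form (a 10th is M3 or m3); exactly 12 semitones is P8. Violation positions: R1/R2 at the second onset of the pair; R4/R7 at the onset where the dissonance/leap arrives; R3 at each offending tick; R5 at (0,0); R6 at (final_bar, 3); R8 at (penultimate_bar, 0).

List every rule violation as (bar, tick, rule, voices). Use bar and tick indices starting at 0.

bar 0: v0=C3 v1=C4 v2=G4 downbeat P5
bar 1: v0=A2 v1=C3 v2=E4 downbeat P5
bar 2: v0=G2 v1=C4 v2=D4 downbeat P5
bar 3: v0=A2 v1=A3 v2=C4 downbeat m3
bar 4: v0=C3 v1=C4 v2=E4 downbeat M3
bar 5: v0=B2 v1=G3 v2=D4 downbeat m3
bar 6: v0=C3 v1=C4 v2=G4 downbeat P5
  -> R1 @ bar 1 tick 0 v(0, 2): C3/G4 P5 -> A2/E4 P5 similar
  -> R1 @ bar 2 tick 0 v(0, 2): A2/E4 P5 -> G2/D4 P5 similar
  -> R4 @ bar 2 tick 0 v(0, 1): G2/C4 P4 untreated
  -> R1 @ bar 4 tick 0 v(0, 1): A2/A3 P8 -> C3/C4 P8 similar
  -> R2 @ bar 5 tick 0 v(1, 2): C4/E4 M3 -> G3/D4 P5 similar
  -> R1 @ bar 6 tick 0 v(1, 2): G3/D4 P5 -> C4/G4 P5 similar
  -> R2 @ bar 6 tick 0 v(0, 1): B2/G3 m6 -> C3/C4 P8 similar
  -> R2 @ bar 6 tick 0 v(0, 2): B2/D4 m3 -> C3/G4 P5 similar

(1, 0, R1, (0, 2))
(2, 0, R1, (0, 2))
(2, 0, R4, (0, 1))
(4, 0, R1, (0, 1))
(5, 0, R2, (1, 2))
(6, 0, R1, (1, 2))
(6, 0, R2, (0, 1))
(6, 0, R2, (0, 2))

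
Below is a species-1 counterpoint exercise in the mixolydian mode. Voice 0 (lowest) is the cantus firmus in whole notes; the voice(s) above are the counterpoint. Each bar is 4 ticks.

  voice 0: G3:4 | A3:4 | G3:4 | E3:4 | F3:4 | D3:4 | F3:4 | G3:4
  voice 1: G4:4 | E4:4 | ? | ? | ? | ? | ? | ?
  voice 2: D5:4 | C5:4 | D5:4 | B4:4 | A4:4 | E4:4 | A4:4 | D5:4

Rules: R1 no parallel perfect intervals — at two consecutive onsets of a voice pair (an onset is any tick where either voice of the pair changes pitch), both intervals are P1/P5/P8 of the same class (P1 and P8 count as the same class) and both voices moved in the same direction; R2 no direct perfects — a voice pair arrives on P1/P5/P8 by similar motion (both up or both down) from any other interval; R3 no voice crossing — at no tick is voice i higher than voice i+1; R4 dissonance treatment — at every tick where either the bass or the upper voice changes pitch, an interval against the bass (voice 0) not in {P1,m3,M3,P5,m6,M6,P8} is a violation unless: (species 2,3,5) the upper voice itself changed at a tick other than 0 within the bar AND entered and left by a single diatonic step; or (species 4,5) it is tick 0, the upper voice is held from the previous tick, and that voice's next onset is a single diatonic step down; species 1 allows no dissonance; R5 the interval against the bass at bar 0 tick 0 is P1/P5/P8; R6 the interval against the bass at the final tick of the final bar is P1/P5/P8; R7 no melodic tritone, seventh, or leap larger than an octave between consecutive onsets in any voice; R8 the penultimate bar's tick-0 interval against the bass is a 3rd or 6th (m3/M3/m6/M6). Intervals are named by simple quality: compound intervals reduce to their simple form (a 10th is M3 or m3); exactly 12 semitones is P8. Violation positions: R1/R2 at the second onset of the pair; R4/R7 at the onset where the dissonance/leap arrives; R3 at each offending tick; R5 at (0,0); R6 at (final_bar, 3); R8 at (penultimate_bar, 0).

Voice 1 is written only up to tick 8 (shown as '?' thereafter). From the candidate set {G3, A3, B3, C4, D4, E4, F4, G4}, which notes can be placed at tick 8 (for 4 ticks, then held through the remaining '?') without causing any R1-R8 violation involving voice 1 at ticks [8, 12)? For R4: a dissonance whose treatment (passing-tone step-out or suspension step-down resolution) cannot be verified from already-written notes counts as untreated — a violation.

{B3, E4}

G3: violates R2
A3: violates R4
B3: legal
C4: violates R4
D4: violates R1
E4: legal
F4: violates R4
G4: violates R2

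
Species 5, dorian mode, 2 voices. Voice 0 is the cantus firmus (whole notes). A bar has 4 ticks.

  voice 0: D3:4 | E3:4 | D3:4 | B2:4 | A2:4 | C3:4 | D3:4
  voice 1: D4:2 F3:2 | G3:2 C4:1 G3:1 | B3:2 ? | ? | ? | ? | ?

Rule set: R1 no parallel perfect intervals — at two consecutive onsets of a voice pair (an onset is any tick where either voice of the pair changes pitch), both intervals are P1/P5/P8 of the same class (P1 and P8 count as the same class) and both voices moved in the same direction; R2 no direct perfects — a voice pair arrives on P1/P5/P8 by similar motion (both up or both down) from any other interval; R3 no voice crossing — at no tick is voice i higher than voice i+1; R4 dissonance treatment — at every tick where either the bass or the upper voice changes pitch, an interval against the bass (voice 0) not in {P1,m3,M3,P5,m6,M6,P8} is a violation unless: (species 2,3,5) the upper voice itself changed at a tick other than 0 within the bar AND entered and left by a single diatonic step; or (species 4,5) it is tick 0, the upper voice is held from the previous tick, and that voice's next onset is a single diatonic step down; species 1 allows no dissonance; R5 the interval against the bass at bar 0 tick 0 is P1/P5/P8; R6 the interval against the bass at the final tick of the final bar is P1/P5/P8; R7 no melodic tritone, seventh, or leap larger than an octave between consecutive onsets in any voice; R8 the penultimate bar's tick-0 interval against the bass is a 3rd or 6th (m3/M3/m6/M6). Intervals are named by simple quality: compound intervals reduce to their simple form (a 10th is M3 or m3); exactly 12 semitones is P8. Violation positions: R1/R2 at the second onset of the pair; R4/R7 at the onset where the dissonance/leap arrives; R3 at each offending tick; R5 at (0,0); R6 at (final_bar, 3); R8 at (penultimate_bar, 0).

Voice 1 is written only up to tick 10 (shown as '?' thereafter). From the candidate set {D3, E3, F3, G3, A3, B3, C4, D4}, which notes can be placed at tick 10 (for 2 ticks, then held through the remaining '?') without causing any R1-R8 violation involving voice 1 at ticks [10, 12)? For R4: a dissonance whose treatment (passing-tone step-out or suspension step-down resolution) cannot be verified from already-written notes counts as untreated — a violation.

{A3, B3, D3, D4}

D3: legal
E3: violates R4
F3: violates R7
G3: violates R4
A3: legal
B3: legal
C4: violates R4
D4: legal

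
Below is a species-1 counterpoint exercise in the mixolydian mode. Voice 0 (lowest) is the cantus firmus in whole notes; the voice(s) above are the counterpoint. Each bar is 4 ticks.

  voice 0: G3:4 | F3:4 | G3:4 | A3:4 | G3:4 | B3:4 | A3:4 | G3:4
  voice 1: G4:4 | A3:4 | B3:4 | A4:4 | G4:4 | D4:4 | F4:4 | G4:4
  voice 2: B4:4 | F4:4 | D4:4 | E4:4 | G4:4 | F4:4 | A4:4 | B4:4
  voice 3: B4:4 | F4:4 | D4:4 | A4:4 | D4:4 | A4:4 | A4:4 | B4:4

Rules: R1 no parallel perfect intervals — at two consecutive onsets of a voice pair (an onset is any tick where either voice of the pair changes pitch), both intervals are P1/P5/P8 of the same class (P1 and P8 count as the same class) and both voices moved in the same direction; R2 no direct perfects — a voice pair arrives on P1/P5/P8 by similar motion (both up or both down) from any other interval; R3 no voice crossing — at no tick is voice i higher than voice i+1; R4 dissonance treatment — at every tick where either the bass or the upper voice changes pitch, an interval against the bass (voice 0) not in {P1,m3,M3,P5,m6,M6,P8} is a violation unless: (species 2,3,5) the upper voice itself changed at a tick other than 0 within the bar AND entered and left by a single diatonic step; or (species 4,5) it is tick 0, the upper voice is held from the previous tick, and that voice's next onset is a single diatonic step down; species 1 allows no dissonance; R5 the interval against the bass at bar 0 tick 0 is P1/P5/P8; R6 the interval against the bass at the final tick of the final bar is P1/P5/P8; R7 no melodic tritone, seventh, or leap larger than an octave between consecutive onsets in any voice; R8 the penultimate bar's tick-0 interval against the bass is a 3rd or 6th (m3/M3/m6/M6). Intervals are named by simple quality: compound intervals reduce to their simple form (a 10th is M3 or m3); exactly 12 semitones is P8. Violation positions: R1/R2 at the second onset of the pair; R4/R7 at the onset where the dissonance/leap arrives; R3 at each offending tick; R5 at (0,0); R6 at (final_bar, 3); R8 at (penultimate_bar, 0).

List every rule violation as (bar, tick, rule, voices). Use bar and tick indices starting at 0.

bar 0: v0=G3 v1=G4 v2=B4 v3=B4 downbeat M3
bar 1: v0=F3 v1=A3 v2=F4 v3=F4 downbeat P8
bar 2: v0=G3 v1=B3 v2=D4 v3=D4 downbeat P5
bar 3: v0=A3 v1=A4 v2=E4 v3=A4 downbeat P8
bar 4: v0=G3 v1=G4 v2=G4 v3=D4 downbeat P5
bar 5: v0=B3 v1=D4 v2=F4 v3=A4 downbeat m7
bar 6: v0=A3 v1=F4 v2=A4 v3=A4 downbeat P8
bar 7: v0=G3 v1=G4 v2=B4 v3=B4 downbeat M3
  -> R5 @ bar 0 tick 0 v(0, 2): opens on M3
  -> R5 @ bar 0 tick 0 v(0, 3): opens on M3
  -> R1 @ bar 1 tick 0 v(2, 3): B4/B4 P1 -> F4/F4 P1 similar
  -> R2 @ bar 1 tick 0 v(0, 2): G3/B4 M3 -> F3/F4 P8 similar
  -> R2 @ bar 1 tick 0 v(0, 3): G3/B4 M3 -> F3/F4 P8 similar
  -> R7 @ bar 1 tick 0 v(1,): G4->A3 leap 10st
  -> R7 @ bar 1 tick 0 v(2,): B4->F4 leap 6st
  -> R7 @ bar 1 tick 0 v(3,): B4->F4 leap 6st
  -> R1 @ bar 2 tick 0 v(2, 3): F4/F4 P1 -> D4/D4 P1 similar
  -> R1 @ bar 3 tick 0 v(0, 2): G3/D4 P5 -> A3/E4 P5 similar
  -> R2 @ bar 3 tick 0 v(0, 1): G3/B3 M3 -> A3/A4 P8 similar
  -> R2 @ bar 3 tick 0 v(0, 3): G3/D4 P5 -> A3/A4 P8 similar
  -> R2 @ bar 3 tick 0 v(1, 3): B3/D4 m3 -> A4/A4 P1 similar
  -> R3 @ bar 3 tick 0 v(1, 2): A4 above E4
  -> R7 @ bar 3 tick 0 v(1,): B3->A4 leap 10st
  -> R3 @ bar 3 tick 1 v(1, 2): A4 above E4
  -> R3 @ bar 3 tick 2 v(1, 2): A4 above E4
  -> R3 @ bar 3 tick 3 v(1, 2): A4 above E4
  -> R1 @ bar 4 tick 0 v(0, 1): A3/A4 P8 -> G3/G4 P8 similar
  -> R2 @ bar 4 tick 0 v(0, 3): A3/A4 P8 -> G3/D4 P5 similar
  -> R3 @ bar 4 tick 0 v(2, 3): G4 above D4
  -> R3 @ bar 4 tick 1 v(2, 3): G4 above D4
  -> R3 @ bar 4 tick 2 v(2, 3): G4 above D4
  -> R3 @ bar 4 tick 3 v(2, 3): G4 above D4
  -> R4 @ bar 5 tick 0 v(0, 2): B3/F4 TT untreated
  -> R4 @ bar 5 tick 0 v(0, 3): B3/A4 m7 untreated
  -> R8 @ bar 6 tick 0 v(0, 2): penult P8 not 3rd/6th
  -> R8 @ bar 6 tick 0 v(0, 3): penult P8 not 3rd/6th
  -> R1 @ bar 7 tick 0 v(2, 3): A4/A4 P1 -> B4/B4 P1 similar
  -> R6 @ bar 7 tick 3 v(0, 2): closes on M3
  -> R6 @ bar 7 tick 3 v(0, 3): closes on M3

(0, 0, R5, (0, 2))
(0, 0, R5, (0, 3))
(1, 0, R1, (2, 3))
(1, 0, R2, (0, 2))
(1, 0, R2, (0, 3))
(1, 0, R7, (1,))
(1, 0, R7, (2,))
(1, 0, R7, (3,))
(2, 0, R1, (2, 3))
(3, 0, R1, (0, 2))
(3, 0, R2, (0, 1))
(3, 0, R2, (0, 3))
(3, 0, R2, (1, 3))
(3, 0, R3, (1, 2))
(3, 0, R7, (1,))
(3, 1, R3, (1, 2))
(3, 2, R3, (1, 2))
(3, 3, R3, (1, 2))
(4, 0, R1, (0, 1))
(4, 0, R2, (0, 3))
(4, 0, R3, (2, 3))
(4, 1, R3, (2, 3))
(4, 2, R3, (2, 3))
(4, 3, R3, (2, 3))
(5, 0, R4, (0, 2))
(5, 0, R4, (0, 3))
(6, 0, R8, (0, 2))
(6, 0, R8, (0, 3))
(7, 0, R1, (2, 3))
(7, 3, R6, (0, 2))
(7, 3, R6, (0, 3))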